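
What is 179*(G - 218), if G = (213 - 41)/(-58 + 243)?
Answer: -7188282/185 ≈ -38856.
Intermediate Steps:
G = 172/185 ≈ 0.92973
179*(G - 218) = 179*(172/185 - 218) = 179*(-40158/185) = -7188282/185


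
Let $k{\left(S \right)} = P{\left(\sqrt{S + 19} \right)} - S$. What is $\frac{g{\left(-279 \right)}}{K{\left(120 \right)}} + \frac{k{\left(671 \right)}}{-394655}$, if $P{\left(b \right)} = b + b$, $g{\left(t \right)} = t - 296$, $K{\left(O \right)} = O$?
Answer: $- \frac{45369221}{9471720} - \frac{2 \sqrt{690}}{394655} \approx -4.7901$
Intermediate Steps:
$g{\left(t \right)} = -296 + t$
$P{\left(b \right)} = 2 b$
$k{\left(S \right)} = - S + 2 \sqrt{19 + S}$ ($k{\left(S \right)} = 2 \sqrt{S + 19} - S = 2 \sqrt{19 + S} - S = - S + 2 \sqrt{19 + S}$)
$\frac{g{\left(-279 \right)}}{K{\left(120 \right)}} + \frac{k{\left(671 \right)}}{-394655} = \frac{-296 - 279}{120} + \frac{\left(-1\right) 671 + 2 \sqrt{19 + 671}}{-394655} = \left(-575\right) \frac{1}{120} + \left(-671 + 2 \sqrt{690}\right) \left(- \frac{1}{394655}\right) = - \frac{115}{24} + \left(\frac{671}{394655} - \frac{2 \sqrt{690}}{394655}\right) = - \frac{45369221}{9471720} - \frac{2 \sqrt{690}}{394655}$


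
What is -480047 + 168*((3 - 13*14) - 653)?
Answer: -619823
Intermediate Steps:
-480047 + 168*((3 - 13*14) - 653) = -480047 + 168*((3 - 182) - 653) = -480047 + 168*(-179 - 653) = -480047 + 168*(-832) = -480047 - 139776 = -619823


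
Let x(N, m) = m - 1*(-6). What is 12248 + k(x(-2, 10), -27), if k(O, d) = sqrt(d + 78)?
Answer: 12248 + sqrt(51) ≈ 12255.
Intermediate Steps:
x(N, m) = 6 + m (x(N, m) = m + 6 = 6 + m)
k(O, d) = sqrt(78 + d)
12248 + k(x(-2, 10), -27) = 12248 + sqrt(78 - 27) = 12248 + sqrt(51)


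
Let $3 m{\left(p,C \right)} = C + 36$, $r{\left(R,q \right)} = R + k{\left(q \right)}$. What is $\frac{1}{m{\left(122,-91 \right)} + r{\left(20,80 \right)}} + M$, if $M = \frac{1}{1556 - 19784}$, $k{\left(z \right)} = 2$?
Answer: $\frac{54673}{200508} \approx 0.27267$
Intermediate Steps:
$r{\left(R,q \right)} = 2 + R$ ($r{\left(R,q \right)} = R + 2 = 2 + R$)
$m{\left(p,C \right)} = 12 + \frac{C}{3}$ ($m{\left(p,C \right)} = \frac{C + 36}{3} = \frac{36 + C}{3} = 12 + \frac{C}{3}$)
$M = - \frac{1}{18228}$ ($M = \frac{1}{1556 - 19784} = \frac{1}{-18228} = - \frac{1}{18228} \approx -5.4861 \cdot 10^{-5}$)
$\frac{1}{m{\left(122,-91 \right)} + r{\left(20,80 \right)}} + M = \frac{1}{\left(12 + \frac{1}{3} \left(-91\right)\right) + \left(2 + 20\right)} - \frac{1}{18228} = \frac{1}{\left(12 - \frac{91}{3}\right) + 22} - \frac{1}{18228} = \frac{1}{- \frac{55}{3} + 22} - \frac{1}{18228} = \frac{1}{\frac{11}{3}} - \frac{1}{18228} = \frac{3}{11} - \frac{1}{18228} = \frac{54673}{200508}$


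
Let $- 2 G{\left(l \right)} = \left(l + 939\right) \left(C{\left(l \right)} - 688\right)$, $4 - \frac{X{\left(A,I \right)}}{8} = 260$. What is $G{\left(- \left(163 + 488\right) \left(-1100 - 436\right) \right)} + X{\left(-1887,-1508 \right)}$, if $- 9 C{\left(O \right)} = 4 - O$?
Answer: $- \frac{165768259894}{3} \approx -5.5256 \cdot 10^{10}$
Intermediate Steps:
$C{\left(O \right)} = - \frac{4}{9} + \frac{O}{9}$ ($C{\left(O \right)} = - \frac{4 - O}{9} = - \frac{4}{9} + \frac{O}{9}$)
$X{\left(A,I \right)} = -2048$ ($X{\left(A,I \right)} = 32 - 2080 = -2048$)
$G{\left(l \right)} = - \frac{\left(939 + l\right) \left(- \frac{6196}{9} + \frac{l}{9}\right)}{2}$ ($G{\left(l \right)} = - \frac{\left(l + 939\right) \left(\left(- \frac{4}{9} + \frac{l}{9}\right) - 688\right)}{2} = - \frac{\left(939 + l\right) \left(- \frac{6196}{9} + \frac{l}{9}\right)}{2}$)
$G{\left(- \left(163 + 488\right) \left(-1100 - 436\right) \right)} + X{\left(-1887,-1508 \right)} = \left(\frac{969674}{3} - \frac{\left(- \left(163 + 488\right) \left(-1100 - 436\right)\right)^{2}}{18} + \frac{5257 \left(- \left(163 + 488\right) \left(-1100 - 436\right)\right)}{18}\right) - 2048 = \left(\frac{969674}{3} - \frac{\left(- 651 \left(-1536\right)\right)^{2}}{18} + \frac{5257 \left(- 651 \left(-1536\right)\right)}{18}\right) - 2048 = \left(\frac{969674}{3} - \frac{\left(\left(-1\right) \left(-999936\right)\right)^{2}}{18} + \frac{5257 \left(\left(-1\right) \left(-999936\right)\right)}{18}\right) - 2048 = \left(\frac{969674}{3} - \frac{999936^{2}}{18} + \frac{5257}{18} \cdot 999936\right) - 2048 = \left(\frac{969674}{3} - 55548444672 + 292036864\right) - 2048 = - \frac{165768253750}{3} - 2048 = - \frac{165768259894}{3}$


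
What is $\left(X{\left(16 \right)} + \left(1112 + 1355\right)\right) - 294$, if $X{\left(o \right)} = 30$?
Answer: $2203$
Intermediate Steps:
$\left(X{\left(16 \right)} + \left(1112 + 1355\right)\right) - 294 = \left(30 + \left(1112 + 1355\right)\right) - 294 = \left(30 + 2467\right) - 294 = 2497 - 294 = 2203$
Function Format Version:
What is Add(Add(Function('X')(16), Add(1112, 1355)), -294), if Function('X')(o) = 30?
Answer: 2203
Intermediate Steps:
Add(Add(Function('X')(16), Add(1112, 1355)), -294) = Add(Add(30, Add(1112, 1355)), -294) = Add(Add(30, 2467), -294) = Add(2497, -294) = 2203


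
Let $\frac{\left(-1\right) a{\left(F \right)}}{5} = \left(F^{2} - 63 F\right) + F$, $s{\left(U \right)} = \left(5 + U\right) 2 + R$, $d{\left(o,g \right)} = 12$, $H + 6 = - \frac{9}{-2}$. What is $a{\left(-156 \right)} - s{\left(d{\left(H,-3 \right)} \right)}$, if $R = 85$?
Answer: $-170159$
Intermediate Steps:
$H = - \frac{3}{2}$ ($H = -6 - \frac{9}{-2} = -6 - - \frac{9}{2} = -6 + \frac{9}{2} = - \frac{3}{2} \approx -1.5$)
$s{\left(U \right)} = 95 + 2 U$ ($s{\left(U \right)} = \left(5 + U\right) 2 + 85 = \left(10 + 2 U\right) + 85 = 95 + 2 U$)
$a{\left(F \right)} = - 5 F^{2} + 310 F$ ($a{\left(F \right)} = - 5 \left(\left(F^{2} - 63 F\right) + F\right) = - 5 \left(F^{2} - 62 F\right) = - 5 F^{2} + 310 F$)
$a{\left(-156 \right)} - s{\left(d{\left(H,-3 \right)} \right)} = 5 \left(-156\right) \left(62 - -156\right) - \left(95 + 2 \cdot 12\right) = 5 \left(-156\right) \left(62 + 156\right) - \left(95 + 24\right) = 5 \left(-156\right) 218 - 119 = -170040 - 119 = -170159$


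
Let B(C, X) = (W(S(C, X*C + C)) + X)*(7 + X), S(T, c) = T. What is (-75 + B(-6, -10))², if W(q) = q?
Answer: 729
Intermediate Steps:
B(C, X) = (7 + X)*(C + X) (B(C, X) = (C + X)*(7 + X) = (7 + X)*(C + X))
(-75 + B(-6, -10))² = (-75 + ((-10)² + 7*(-6) + 7*(-10) - 6*(-10)))² = (-75 + (100 - 42 - 70 + 60))² = (-75 + 48)² = (-27)² = 729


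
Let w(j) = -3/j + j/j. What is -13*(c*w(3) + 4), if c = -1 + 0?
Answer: -52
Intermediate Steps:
c = -1
w(j) = 1 - 3/j (w(j) = -3/j + 1 = 1 - 3/j)
-13*(c*w(3) + 4) = -13*(-(-3 + 3)/3 + 4) = -13*(-0/3 + 4) = -13*(-1*0 + 4) = -13*(0 + 4) = -13*4 = -52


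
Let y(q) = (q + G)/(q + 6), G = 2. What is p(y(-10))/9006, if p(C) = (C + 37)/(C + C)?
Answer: 13/12008 ≈ 0.0010826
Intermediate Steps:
y(q) = (2 + q)/(6 + q) (y(q) = (q + 2)/(q + 6) = (2 + q)/(6 + q))
p(C) = (37 + C)/(2*C) (p(C) = (37 + C)/((2*C)) = (37 + C)*(1/(2*C)) = (37 + C)/(2*C))
p(y(-10))/9006 = ((37 + (2 - 10)/(6 - 10))/(2*(((2 - 10)/(6 - 10)))))/9006 = ((37 - 8/(-4))/(2*((-8/(-4)))))*(1/9006) = ((37 - ¼*(-8))/(2*((-¼*(-8)))))*(1/9006) = ((½)*(37 + 2)/2)*(1/9006) = ((½)*(½)*39)*(1/9006) = (39/4)*(1/9006) = 13/12008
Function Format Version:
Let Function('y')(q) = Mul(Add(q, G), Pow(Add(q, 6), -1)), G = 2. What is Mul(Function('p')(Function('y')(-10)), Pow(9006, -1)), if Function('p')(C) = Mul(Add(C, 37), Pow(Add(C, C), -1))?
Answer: Rational(13, 12008) ≈ 0.0010826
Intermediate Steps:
Function('y')(q) = Mul(Pow(Add(6, q), -1), Add(2, q)) (Function('y')(q) = Mul(Add(q, 2), Pow(Add(q, 6), -1)) = Mul(Add(2, q), Pow(Add(6, q), -1)) = Mul(Pow(Add(6, q), -1), Add(2, q)))
Function('p')(C) = Mul(Rational(1, 2), Pow(C, -1), Add(37, C)) (Function('p')(C) = Mul(Add(37, C), Pow(Mul(2, C), -1)) = Mul(Add(37, C), Mul(Rational(1, 2), Pow(C, -1))) = Mul(Rational(1, 2), Pow(C, -1), Add(37, C)))
Mul(Function('p')(Function('y')(-10)), Pow(9006, -1)) = Mul(Mul(Rational(1, 2), Pow(Mul(Pow(Add(6, -10), -1), Add(2, -10)), -1), Add(37, Mul(Pow(Add(6, -10), -1), Add(2, -10)))), Pow(9006, -1)) = Mul(Mul(Rational(1, 2), Pow(Mul(Pow(-4, -1), -8), -1), Add(37, Mul(Pow(-4, -1), -8))), Rational(1, 9006)) = Mul(Mul(Rational(1, 2), Pow(Mul(Rational(-1, 4), -8), -1), Add(37, Mul(Rational(-1, 4), -8))), Rational(1, 9006)) = Mul(Mul(Rational(1, 2), Pow(2, -1), Add(37, 2)), Rational(1, 9006)) = Mul(Mul(Rational(1, 2), Rational(1, 2), 39), Rational(1, 9006)) = Mul(Rational(39, 4), Rational(1, 9006)) = Rational(13, 12008)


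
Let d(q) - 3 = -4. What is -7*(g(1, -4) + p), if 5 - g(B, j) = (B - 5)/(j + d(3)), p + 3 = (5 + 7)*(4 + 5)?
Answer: -3822/5 ≈ -764.40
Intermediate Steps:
d(q) = -1 (d(q) = 3 - 4 = -1)
p = 105 (p = -3 + (5 + 7)*(4 + 5) = -3 + 12*9 = -3 + 108 = 105)
g(B, j) = 5 - (-5 + B)/(-1 + j) (g(B, j) = 5 - (B - 5)/(j - 1) = 5 - (-5 + B)/(-1 + j))
-7*(g(1, -4) + p) = -7*((-1*1 + 5*(-4))/(-1 - 4) + 105) = -7*((-1 - 20)/(-5) + 105) = -7*(-⅕*(-21) + 105) = -7*(21/5 + 105) = -7*546/5 = -3822/5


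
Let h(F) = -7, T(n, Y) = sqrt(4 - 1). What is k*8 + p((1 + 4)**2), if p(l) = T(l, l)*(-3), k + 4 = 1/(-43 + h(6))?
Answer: -804/25 - 3*sqrt(3) ≈ -37.356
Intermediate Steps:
T(n, Y) = sqrt(3)
k = -201/50 (k = -4 + 1/(-43 - 7) = -4 + 1/(-50) = -4 - 1/50 = -201/50 ≈ -4.0200)
p(l) = -3*sqrt(3) (p(l) = sqrt(3)*(-3) = -3*sqrt(3))
k*8 + p((1 + 4)**2) = -201/50*8 - 3*sqrt(3) = -804/25 - 3*sqrt(3)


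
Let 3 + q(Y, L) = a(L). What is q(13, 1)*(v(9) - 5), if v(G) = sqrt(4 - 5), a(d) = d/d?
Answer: 10 - 2*I ≈ 10.0 - 2.0*I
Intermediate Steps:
a(d) = 1
q(Y, L) = -2 (q(Y, L) = -3 + 1 = -2)
v(G) = I (v(G) = sqrt(-1) = I)
q(13, 1)*(v(9) - 5) = -2*(I - 5) = -2*(-5 + I) = 10 - 2*I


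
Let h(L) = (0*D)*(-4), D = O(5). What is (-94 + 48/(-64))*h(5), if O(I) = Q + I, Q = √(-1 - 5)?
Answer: 0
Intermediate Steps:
Q = I*√6 (Q = √(-6) = I*√6 ≈ 2.4495*I)
O(I) = I + I*√6 (O(I) = I*√6 + I = I + I*√6)
D = 5 + I*√6 ≈ 5.0 + 2.4495*I
h(L) = 0 (h(L) = (0*(5 + I*√6))*(-4) = 0*(-4) = 0)
(-94 + 48/(-64))*h(5) = (-94 + 48/(-64))*0 = (-94 + 48*(-1/64))*0 = (-94 - ¾)*0 = -379/4*0 = 0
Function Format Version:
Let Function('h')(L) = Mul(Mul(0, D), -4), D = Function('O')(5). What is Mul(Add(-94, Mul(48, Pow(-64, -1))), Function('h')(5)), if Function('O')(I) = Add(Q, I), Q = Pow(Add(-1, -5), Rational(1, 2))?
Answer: 0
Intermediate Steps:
Q = Mul(I, Pow(6, Rational(1, 2))) (Q = Pow(-6, Rational(1, 2)) = Mul(I, Pow(6, Rational(1, 2))) ≈ Mul(2.4495, I))
Function('O')(I) = Add(I, Mul(I, Pow(6, Rational(1, 2)))) (Function('O')(I) = Add(Mul(I, Pow(6, Rational(1, 2))), I) = Add(I, Mul(I, Pow(6, Rational(1, 2)))))
D = Add(5, Mul(I, Pow(6, Rational(1, 2)))) ≈ Add(5.0000, Mul(2.4495, I))
Function('h')(L) = 0 (Function('h')(L) = Mul(Mul(0, Add(5, Mul(I, Pow(6, Rational(1, 2))))), -4) = Mul(0, -4) = 0)
Mul(Add(-94, Mul(48, Pow(-64, -1))), Function('h')(5)) = Mul(Add(-94, Mul(48, Pow(-64, -1))), 0) = Mul(Add(-94, Mul(48, Rational(-1, 64))), 0) = Mul(Add(-94, Rational(-3, 4)), 0) = Mul(Rational(-379, 4), 0) = 0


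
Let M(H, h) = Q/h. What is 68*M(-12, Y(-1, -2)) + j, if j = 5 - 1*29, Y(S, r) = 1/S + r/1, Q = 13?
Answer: -956/3 ≈ -318.67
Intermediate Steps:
Y(S, r) = r + 1/S (Y(S, r) = 1/S + r*1 = 1/S + r = r + 1/S)
M(H, h) = 13/h
j = -24 (j = 5 - 29 = -24)
68*M(-12, Y(-1, -2)) + j = 68*(13/(-2 + 1/(-1))) - 24 = 68*(13/(-2 - 1)) - 24 = 68*(13/(-3)) - 24 = 68*(13*(-⅓)) - 24 = 68*(-13/3) - 24 = -884/3 - 24 = -956/3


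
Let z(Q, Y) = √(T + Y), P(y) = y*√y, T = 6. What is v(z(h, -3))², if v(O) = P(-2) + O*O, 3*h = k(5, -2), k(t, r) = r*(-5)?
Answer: 1 - 12*I*√2 ≈ 1.0 - 16.971*I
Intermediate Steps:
k(t, r) = -5*r
P(y) = y^(3/2)
h = 10/3 (h = (-5*(-2))/3 = (⅓)*10 = 10/3 ≈ 3.3333)
z(Q, Y) = √(6 + Y)
v(O) = O² - 2*I*√2 (v(O) = (-2)^(3/2) + O*O = -2*I*√2 + O² = O² - 2*I*√2)
v(z(h, -3))² = ((√(6 - 3))² - 2*I*√2)² = ((√3)² - 2*I*√2)² = (3 - 2*I*√2)²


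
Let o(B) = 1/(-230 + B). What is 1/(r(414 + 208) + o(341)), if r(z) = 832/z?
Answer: 34521/46487 ≈ 0.74259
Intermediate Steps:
1/(r(414 + 208) + o(341)) = 1/(832/(414 + 208) + 1/(-230 + 341)) = 1/(832/622 + 1/111) = 1/(832*(1/622) + 1/111) = 1/(416/311 + 1/111) = 1/(46487/34521) = 34521/46487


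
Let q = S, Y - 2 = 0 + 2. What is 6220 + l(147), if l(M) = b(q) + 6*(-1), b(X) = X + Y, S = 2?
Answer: 6220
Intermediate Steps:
Y = 4 (Y = 2 + (0 + 2) = 2 + 2 = 4)
q = 2
b(X) = 4 + X (b(X) = X + 4 = 4 + X)
l(M) = 0 (l(M) = (4 + 2) + 6*(-1) = 6 - 6 = 0)
6220 + l(147) = 6220 + 0 = 6220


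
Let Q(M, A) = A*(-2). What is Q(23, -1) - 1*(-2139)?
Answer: 2141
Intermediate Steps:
Q(M, A) = -2*A
Q(23, -1) - 1*(-2139) = -2*(-1) - 1*(-2139) = 2 + 2139 = 2141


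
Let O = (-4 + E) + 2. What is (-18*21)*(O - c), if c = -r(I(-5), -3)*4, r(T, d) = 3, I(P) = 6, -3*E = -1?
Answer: -3906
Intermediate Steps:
E = ⅓ (E = -⅓*(-1) = ⅓ ≈ 0.33333)
O = -5/3 (O = (-4 + ⅓) + 2 = -11/3 + 2 = -5/3 ≈ -1.6667)
c = -12 (c = -1*3*4 = -3*4 = -12)
(-18*21)*(O - c) = (-18*21)*(-5/3 - 1*(-12)) = -378*(-5/3 + 12) = -378*31/3 = -3906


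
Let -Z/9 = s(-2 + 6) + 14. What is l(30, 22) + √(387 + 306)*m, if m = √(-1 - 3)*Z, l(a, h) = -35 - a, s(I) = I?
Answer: -65 - 972*I*√77 ≈ -65.0 - 8529.3*I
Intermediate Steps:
Z = -162 (Z = -9*((-2 + 6) + 14) = -9*(4 + 14) = -9*18 = -162)
m = -324*I (m = √(-1 - 3)*(-162) = √(-4)*(-162) = (2*I)*(-162) = -324*I ≈ -324.0*I)
l(30, 22) + √(387 + 306)*m = (-35 - 1*30) + √(387 + 306)*(-324*I) = (-35 - 30) + √693*(-324*I) = -65 + (3*√77)*(-324*I) = -65 - 972*I*√77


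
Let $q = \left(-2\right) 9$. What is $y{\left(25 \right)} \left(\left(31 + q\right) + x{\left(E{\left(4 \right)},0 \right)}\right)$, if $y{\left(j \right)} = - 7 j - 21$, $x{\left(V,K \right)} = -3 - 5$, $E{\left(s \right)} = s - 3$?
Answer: $-980$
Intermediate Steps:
$E{\left(s \right)} = -3 + s$
$x{\left(V,K \right)} = -8$ ($x{\left(V,K \right)} = -3 - 5 = -8$)
$q = -18$
$y{\left(j \right)} = -21 - 7 j$
$y{\left(25 \right)} \left(\left(31 + q\right) + x{\left(E{\left(4 \right)},0 \right)}\right) = \left(-21 - 175\right) \left(\left(31 - 18\right) - 8\right) = \left(-21 - 175\right) \left(13 - 8\right) = \left(-196\right) 5 = -980$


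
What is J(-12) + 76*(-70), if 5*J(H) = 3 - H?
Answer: -5317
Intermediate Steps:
J(H) = 3/5 - H/5 (J(H) = (3 - H)/5 = 3/5 - H/5)
J(-12) + 76*(-70) = (3/5 - 1/5*(-12)) + 76*(-70) = (3/5 + 12/5) - 5320 = 3 - 5320 = -5317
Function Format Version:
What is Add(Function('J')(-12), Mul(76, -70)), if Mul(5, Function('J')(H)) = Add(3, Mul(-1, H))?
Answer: -5317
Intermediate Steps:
Function('J')(H) = Add(Rational(3, 5), Mul(Rational(-1, 5), H)) (Function('J')(H) = Mul(Rational(1, 5), Add(3, Mul(-1, H))) = Add(Rational(3, 5), Mul(Rational(-1, 5), H)))
Add(Function('J')(-12), Mul(76, -70)) = Add(Add(Rational(3, 5), Mul(Rational(-1, 5), -12)), Mul(76, -70)) = Add(Add(Rational(3, 5), Rational(12, 5)), -5320) = Add(3, -5320) = -5317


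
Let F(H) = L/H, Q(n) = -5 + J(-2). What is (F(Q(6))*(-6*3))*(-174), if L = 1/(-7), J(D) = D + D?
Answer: 348/7 ≈ 49.714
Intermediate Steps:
J(D) = 2*D
L = -1/7 (L = 1*(-1/7) = -1/7 ≈ -0.14286)
Q(n) = -9 (Q(n) = -5 + 2*(-2) = -5 - 4 = -9)
F(H) = -1/(7*H)
(F(Q(6))*(-6*3))*(-174) = ((-1/7/(-9))*(-6*3))*(-174) = (-1/7*(-1/9)*(-18))*(-174) = ((1/63)*(-18))*(-174) = -2/7*(-174) = 348/7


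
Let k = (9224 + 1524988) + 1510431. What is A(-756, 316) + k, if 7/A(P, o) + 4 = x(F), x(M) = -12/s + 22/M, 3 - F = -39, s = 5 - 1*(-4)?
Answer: 307508796/101 ≈ 3.0446e+6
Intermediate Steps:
s = 9 (s = 5 + 4 = 9)
F = 42 (F = 3 - 1*(-39) = 3 + 39 = 42)
k = 3044643 (k = 1534212 + 1510431 = 3044643)
x(M) = -4/3 + 22/M (x(M) = -12/9 + 22/M = -12*⅑ + 22/M = -4/3 + 22/M)
A(P, o) = -147/101 (A(P, o) = 7/(-4 + (-4/3 + 22/42)) = 7/(-4 + (-4/3 + 22*(1/42))) = 7/(-4 + (-4/3 + 11/21)) = 7/(-4 - 17/21) = 7/(-101/21) = 7*(-21/101) = -147/101)
A(-756, 316) + k = -147/101 + 3044643 = 307508796/101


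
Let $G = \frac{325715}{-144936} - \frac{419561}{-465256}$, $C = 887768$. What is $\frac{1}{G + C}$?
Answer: $\frac{383138316}{340137420999569} \approx 1.1264 \cdot 10^{-6}$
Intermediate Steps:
$G = - \frac{515519119}{383138316}$ ($G = 325715 \left(- \frac{1}{144936}\right) - - \frac{419561}{465256} = - \frac{325715}{144936} + \frac{419561}{465256} = - \frac{515519119}{383138316} \approx -1.3455$)
$\frac{1}{G + C} = \frac{1}{- \frac{515519119}{383138316} + 887768} = \frac{1}{\frac{340137420999569}{383138316}} = \frac{383138316}{340137420999569}$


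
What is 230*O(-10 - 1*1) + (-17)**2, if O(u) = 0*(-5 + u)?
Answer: 289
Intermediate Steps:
O(u) = 0
230*O(-10 - 1*1) + (-17)**2 = 230*0 + (-17)**2 = 0 + 289 = 289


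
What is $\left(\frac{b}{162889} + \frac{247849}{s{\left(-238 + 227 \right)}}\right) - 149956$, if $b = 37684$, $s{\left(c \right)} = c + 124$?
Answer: $- \frac{2719782531839}{18406457} \approx -1.4776 \cdot 10^{5}$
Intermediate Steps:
$s{\left(c \right)} = 124 + c$
$\left(\frac{b}{162889} + \frac{247849}{s{\left(-238 + 227 \right)}}\right) - 149956 = \left(\frac{37684}{162889} + \frac{247849}{124 + \left(-238 + 227\right)}\right) - 149956 = \left(37684 \cdot \frac{1}{162889} + \frac{247849}{124 - 11}\right) - 149956 = \left(\frac{37684}{162889} + \frac{247849}{113}\right) - 149956 = \frac{40376134053}{18406457} - 149956 = - \frac{2719782531839}{18406457}$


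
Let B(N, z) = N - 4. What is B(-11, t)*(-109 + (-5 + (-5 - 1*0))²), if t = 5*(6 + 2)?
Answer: 135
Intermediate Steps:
t = 40 (t = 5*8 = 40)
B(N, z) = -4 + N
B(-11, t)*(-109 + (-5 + (-5 - 1*0))²) = (-4 - 11)*(-109 + (-5 + (-5 - 1*0))²) = -15*(-109 + (-5 + (-5 + 0))²) = -15*(-109 + (-5 - 5)²) = -15*(-109 + (-10)²) = -15*(-109 + 100) = -15*(-9) = 135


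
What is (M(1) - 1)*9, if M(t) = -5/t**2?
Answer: -54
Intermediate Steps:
M(t) = -5/t**2
(M(1) - 1)*9 = (-5/1**2 - 1)*9 = (-5*1 - 1)*9 = (-5 - 1)*9 = -6*9 = -54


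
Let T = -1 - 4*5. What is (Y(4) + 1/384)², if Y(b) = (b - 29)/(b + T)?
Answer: 92486689/42614784 ≈ 2.1703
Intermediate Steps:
T = -21 (T = -1 - 20 = -21)
Y(b) = (-29 + b)/(-21 + b) (Y(b) = (b - 29)/(b - 21) = (-29 + b)/(-21 + b))
(Y(4) + 1/384)² = ((-29 + 4)/(-21 + 4) + 1/384)² = (-25/(-17) + 1/384)² = (-1/17*(-25) + 1/384)² = (25/17 + 1/384)² = (9617/6528)² = 92486689/42614784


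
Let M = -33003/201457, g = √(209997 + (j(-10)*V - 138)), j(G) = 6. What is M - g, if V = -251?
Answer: -1737/10603 - √208353 ≈ -456.62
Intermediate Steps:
g = √208353 (g = √(209997 + (6*(-251) - 138)) = √(209997 + (-1506 - 138)) = √(209997 - 1644) = √208353 ≈ 456.46)
M = -1737/10603 (M = -33003*1/201457 = -1737/10603 ≈ -0.16382)
M - g = -1737/10603 - √208353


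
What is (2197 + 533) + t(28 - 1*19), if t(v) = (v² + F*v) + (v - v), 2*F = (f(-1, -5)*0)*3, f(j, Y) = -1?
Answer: 2811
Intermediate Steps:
F = 0 (F = (-1*0*3)/2 = (0*3)/2 = (½)*0 = 0)
t(v) = v² (t(v) = (v² + 0*v) + (v - v) = (v² + 0) + 0 = v² + 0 = v²)
(2197 + 533) + t(28 - 1*19) = (2197 + 533) + (28 - 1*19)² = 2730 + (28 - 19)² = 2730 + 9² = 2730 + 81 = 2811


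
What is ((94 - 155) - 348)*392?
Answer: -160328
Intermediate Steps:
((94 - 155) - 348)*392 = (-61 - 348)*392 = -409*392 = -160328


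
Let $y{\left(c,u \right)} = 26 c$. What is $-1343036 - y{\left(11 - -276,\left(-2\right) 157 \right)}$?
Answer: $-1350498$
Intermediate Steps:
$-1343036 - y{\left(11 - -276,\left(-2\right) 157 \right)} = -1343036 - 26 \left(11 - -276\right) = -1343036 - 26 \left(11 + 276\right) = -1343036 - 26 \cdot 287 = -1343036 - 7462 = -1350498$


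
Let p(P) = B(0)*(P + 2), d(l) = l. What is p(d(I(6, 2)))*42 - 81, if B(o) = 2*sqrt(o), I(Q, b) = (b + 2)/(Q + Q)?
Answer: -81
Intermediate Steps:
I(Q, b) = (2 + b)/(2*Q) (I(Q, b) = (2 + b)/((2*Q)) = (2 + b)*(1/(2*Q)) = (2 + b)/(2*Q))
p(P) = 0 (p(P) = (2*sqrt(0))*(P + 2) = (2*0)*(2 + P) = 0*(2 + P) = 0)
p(d(I(6, 2)))*42 - 81 = 0*42 - 81 = 0 - 81 = -81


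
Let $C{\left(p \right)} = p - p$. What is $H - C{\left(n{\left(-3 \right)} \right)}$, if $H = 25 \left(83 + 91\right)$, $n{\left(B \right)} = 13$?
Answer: $4350$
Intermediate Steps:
$C{\left(p \right)} = 0$
$H = 4350$ ($H = 25 \cdot 174 = 4350$)
$H - C{\left(n{\left(-3 \right)} \right)} = 4350 - 0 = 4350 + 0 = 4350$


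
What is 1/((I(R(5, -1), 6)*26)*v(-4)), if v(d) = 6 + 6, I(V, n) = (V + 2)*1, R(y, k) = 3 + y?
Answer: 1/3120 ≈ 0.00032051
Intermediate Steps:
I(V, n) = 2 + V (I(V, n) = (2 + V)*1 = 2 + V)
v(d) = 12
1/((I(R(5, -1), 6)*26)*v(-4)) = 1/(((2 + (3 + 5))*26)*12) = 1/(((2 + 8)*26)*12) = 1/((10*26)*12) = 1/(260*12) = 1/3120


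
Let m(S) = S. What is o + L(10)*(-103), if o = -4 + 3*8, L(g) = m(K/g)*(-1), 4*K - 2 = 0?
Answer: 503/20 ≈ 25.150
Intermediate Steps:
K = ½ (K = ½ + (¼)*0 = ½ + 0 = ½ ≈ 0.50000)
L(g) = -1/(2*g) (L(g) = (1/(2*g))*(-1) = -1/(2*g))
o = 20 (o = -4 + 24 = 20)
o + L(10)*(-103) = 20 - ½/10*(-103) = 20 - ½*⅒*(-103) = 20 - 1/20*(-103) = 20 + 103/20 = 503/20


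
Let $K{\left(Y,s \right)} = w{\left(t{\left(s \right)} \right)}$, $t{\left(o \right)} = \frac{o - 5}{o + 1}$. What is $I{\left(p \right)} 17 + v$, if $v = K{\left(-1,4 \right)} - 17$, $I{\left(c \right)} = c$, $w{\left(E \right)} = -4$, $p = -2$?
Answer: $-55$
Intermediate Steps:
$t{\left(o \right)} = \frac{-5 + o}{1 + o}$
$K{\left(Y,s \right)} = -4$
$v = -21$ ($v = -4 - 17 = -21$)
$I{\left(p \right)} 17 + v = \left(-2\right) 17 - 21 = -34 - 21 = -55$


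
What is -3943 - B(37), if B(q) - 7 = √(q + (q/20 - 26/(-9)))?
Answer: -3950 - √37565/30 ≈ -3956.5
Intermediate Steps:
B(q) = 7 + √(26/9 + 21*q/20) (B(q) = 7 + √(q + (q/20 - 26/(-9))) = 7 + √(q + (q*(1/20) - 26*(-⅑))) = 7 + √(q + (q/20 + 26/9)) = 7 + √(q + (26/9 + q/20)) = 7 + √(26/9 + 21*q/20))
-3943 - B(37) = -3943 - (7 + √(2600 + 945*37)/30) = -3943 - (7 + √(2600 + 34965)/30) = -3943 - (7 + √37565/30) = -3943 + (-7 - √37565/30) = -3950 - √37565/30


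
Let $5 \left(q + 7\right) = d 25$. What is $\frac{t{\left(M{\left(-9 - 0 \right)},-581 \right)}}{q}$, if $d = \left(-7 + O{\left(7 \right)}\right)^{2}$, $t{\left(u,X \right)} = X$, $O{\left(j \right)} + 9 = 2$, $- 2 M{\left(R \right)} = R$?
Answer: $- \frac{83}{139} \approx -0.59712$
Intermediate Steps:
$M{\left(R \right)} = - \frac{R}{2}$
$O{\left(j \right)} = -7$ ($O{\left(j \right)} = -9 + 2 = -7$)
$d = 196$ ($d = \left(-7 - 7\right)^{2} = \left(-14\right)^{2} = 196$)
$q = 973$ ($q = -7 + \frac{196 \cdot 25}{5} = -7 + \frac{1}{5} \cdot 4900 = -7 + 980 = 973$)
$\frac{t{\left(M{\left(-9 - 0 \right)},-581 \right)}}{q} = - \frac{581}{973} = \left(-581\right) \frac{1}{973} = - \frac{83}{139}$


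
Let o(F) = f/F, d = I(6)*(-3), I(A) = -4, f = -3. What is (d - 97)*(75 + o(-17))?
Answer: -6390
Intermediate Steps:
d = 12 (d = -4*(-3) = 12)
o(F) = -3/F
(d - 97)*(75 + o(-17)) = (12 - 97)*(75 - 3/(-17)) = -85*(75 - 3*(-1/17)) = -85*(75 + 3/17) = -85*1278/17 = -6390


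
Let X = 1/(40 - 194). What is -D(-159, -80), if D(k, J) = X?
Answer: 1/154 ≈ 0.0064935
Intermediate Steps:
X = -1/154 (X = 1/(-154) = -1/154 ≈ -0.0064935)
D(k, J) = -1/154
-D(-159, -80) = -1*(-1/154) = 1/154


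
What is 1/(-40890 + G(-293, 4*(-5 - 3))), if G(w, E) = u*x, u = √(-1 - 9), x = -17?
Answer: I/(-40890*I + 17*√10) ≈ -2.4456e-5 + 3.2152e-8*I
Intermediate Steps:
u = I*√10 (u = √(-10) = I*√10 ≈ 3.1623*I)
G(w, E) = -17*I*√10 (G(w, E) = (I*√10)*(-17) = -17*I*√10)
1/(-40890 + G(-293, 4*(-5 - 3))) = 1/(-40890 - 17*I*√10)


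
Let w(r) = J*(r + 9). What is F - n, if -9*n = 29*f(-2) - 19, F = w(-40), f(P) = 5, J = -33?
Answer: 1037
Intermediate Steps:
w(r) = -297 - 33*r (w(r) = -33*(r + 9) = -33*(9 + r) = -297 - 33*r)
F = 1023 (F = -297 - 33*(-40) = -297 + 1320 = 1023)
n = -14 (n = -(29*5 - 19)/9 = -(145 - 19)/9 = -⅑*126 = -14)
F - n = 1023 - 1*(-14) = 1023 + 14 = 1037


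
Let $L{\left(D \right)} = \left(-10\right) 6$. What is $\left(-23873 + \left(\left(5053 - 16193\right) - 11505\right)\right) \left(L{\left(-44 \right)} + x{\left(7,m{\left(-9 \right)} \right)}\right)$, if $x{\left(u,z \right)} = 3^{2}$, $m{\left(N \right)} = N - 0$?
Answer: $2372418$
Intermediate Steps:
$m{\left(N \right)} = N$ ($m{\left(N \right)} = N + 0 = N$)
$L{\left(D \right)} = -60$
$x{\left(u,z \right)} = 9$
$\left(-23873 + \left(\left(5053 - 16193\right) - 11505\right)\right) \left(L{\left(-44 \right)} + x{\left(7,m{\left(-9 \right)} \right)}\right) = \left(-23873 + \left(\left(5053 - 16193\right) - 11505\right)\right) \left(-60 + 9\right) = \left(-23873 - 22645\right) \left(-51\right) = \left(-46518\right) \left(-51\right) = 2372418$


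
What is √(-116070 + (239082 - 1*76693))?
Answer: √46319 ≈ 215.22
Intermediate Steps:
√(-116070 + (239082 - 1*76693)) = √(-116070 + (239082 - 76693)) = √(-116070 + 162389) = √46319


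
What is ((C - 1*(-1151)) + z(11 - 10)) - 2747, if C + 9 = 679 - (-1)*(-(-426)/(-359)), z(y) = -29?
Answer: -343271/359 ≈ -956.19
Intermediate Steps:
C = 240104/359 (C = -9 + (679 - (-1)*(-(-426)/(-359))) = -9 + (679 - (-1)*(-(-426)*(-1)/359)) = -9 + (679 - (-1)*(-1*426/359)) = -9 + (679 - (-1)*(-426)/359) = -9 + (679 - 1*426/359) = -9 + (679 - 426/359) = -9 + 243335/359 = 240104/359 ≈ 668.81)
((C - 1*(-1151)) + z(11 - 10)) - 2747 = ((240104/359 - 1*(-1151)) - 29) - 2747 = ((240104/359 + 1151) - 29) - 2747 = (653313/359 - 29) - 2747 = 642902/359 - 2747 = -343271/359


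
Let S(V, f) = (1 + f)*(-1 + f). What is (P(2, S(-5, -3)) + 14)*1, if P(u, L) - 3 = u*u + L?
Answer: 29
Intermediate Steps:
P(u, L) = 3 + L + u² (P(u, L) = 3 + (u*u + L) = 3 + (u² + L) = 3 + (L + u²) = 3 + L + u²)
(P(2, S(-5, -3)) + 14)*1 = ((3 + (-1 + (-3)²) + 2²) + 14)*1 = ((3 + (-1 + 9) + 4) + 14)*1 = ((3 + 8 + 4) + 14)*1 = (15 + 14)*1 = 29*1 = 29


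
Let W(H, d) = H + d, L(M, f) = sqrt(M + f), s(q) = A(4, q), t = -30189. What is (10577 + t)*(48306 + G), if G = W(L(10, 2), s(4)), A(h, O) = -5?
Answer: -947279212 - 39224*sqrt(3) ≈ -9.4735e+8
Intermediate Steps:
s(q) = -5
G = -5 + 2*sqrt(3) (G = sqrt(10 + 2) - 5 = sqrt(12) - 5 = 2*sqrt(3) - 5 = -5 + 2*sqrt(3) ≈ -1.5359)
(10577 + t)*(48306 + G) = (10577 - 30189)*(48306 + (-5 + 2*sqrt(3))) = -19612*(48301 + 2*sqrt(3)) = -947279212 - 39224*sqrt(3)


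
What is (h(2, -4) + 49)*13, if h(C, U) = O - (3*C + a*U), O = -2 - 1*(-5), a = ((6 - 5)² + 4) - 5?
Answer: 598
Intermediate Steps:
a = 0 (a = (1² + 4) - 5 = (1 + 4) - 5 = 5 - 5 = 0)
O = 3 (O = -2 + 5 = 3)
h(C, U) = 3 - 3*C (h(C, U) = 3 - (3*C + 0*U) = 3 - (3*C + 0) = 3 - 3*C)
(h(2, -4) + 49)*13 = ((3 - 3*2) + 49)*13 = ((3 - 6) + 49)*13 = (-3 + 49)*13 = 46*13 = 598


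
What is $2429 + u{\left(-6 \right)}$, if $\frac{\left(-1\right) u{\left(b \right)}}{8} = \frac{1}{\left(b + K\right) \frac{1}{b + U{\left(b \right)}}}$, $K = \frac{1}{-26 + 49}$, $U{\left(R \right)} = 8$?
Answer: $\frac{333141}{137} \approx 2431.7$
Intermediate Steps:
$K = \frac{1}{23} \approx 0.043478$
$u{\left(b \right)} = - \frac{8 \left(8 + b\right)}{\frac{1}{23} + b}$ ($u{\left(b \right)} = - \frac{8}{\left(b + \frac{1}{23}\right) \frac{1}{b + 8}} = - \frac{8}{\left(\frac{1}{23} + b\right) \frac{1}{8 + b}} = - \frac{8}{\frac{1}{8 + b} \left(\frac{1}{23} + b\right)} = - 8 \frac{8 + b}{\frac{1}{23} + b} = - \frac{8 \left(8 + b\right)}{\frac{1}{23} + b}$)
$2429 + u{\left(-6 \right)} = 2429 + \frac{184 \left(-8 - -6\right)}{1 + 23 \left(-6\right)} = 2429 + \frac{184 \left(-8 + 6\right)}{1 - 138} = 2429 + 184 \frac{1}{-137} \left(-2\right) = 2429 + 184 \left(- \frac{1}{137}\right) \left(-2\right) = 2429 + \frac{368}{137} = \frac{333141}{137}$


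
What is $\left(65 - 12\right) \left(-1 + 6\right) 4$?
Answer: $1060$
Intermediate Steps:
$\left(65 - 12\right) \left(-1 + 6\right) 4 = 53 \cdot 5 \cdot 4 = 53 \cdot 20 = 1060$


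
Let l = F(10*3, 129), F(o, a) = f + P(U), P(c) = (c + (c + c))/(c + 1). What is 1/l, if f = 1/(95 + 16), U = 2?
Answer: 111/223 ≈ 0.49776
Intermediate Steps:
f = 1/111 ≈ 0.0090090
P(c) = 3*c/(1 + c) (P(c) = (c + 2*c)/(1 + c) = (3*c)/(1 + c) = 3*c/(1 + c))
F(o, a) = 223/111 (F(o, a) = 1/111 + 3*2/(1 + 2) = 1/111 + 3*2/3 = 1/111 + 3*2*(⅓) = 1/111 + 2 = 223/111)
l = 223/111 ≈ 2.0090
1/l = 1/(223/111) = 111/223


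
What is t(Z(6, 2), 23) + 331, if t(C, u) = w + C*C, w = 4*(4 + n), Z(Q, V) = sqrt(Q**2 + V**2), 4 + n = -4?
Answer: 355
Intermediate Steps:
n = -8 (n = -4 - 4 = -8)
w = -16 (w = 4*(4 - 8) = 4*(-4) = -16)
t(C, u) = -16 + C**2 (t(C, u) = -16 + C*C = -16 + C**2)
t(Z(6, 2), 23) + 331 = (-16 + (sqrt(6**2 + 2**2))**2) + 331 = (-16 + (sqrt(36 + 4))**2) + 331 = (-16 + (sqrt(40))**2) + 331 = (-16 + (2*sqrt(10))**2) + 331 = (-16 + 40) + 331 = 24 + 331 = 355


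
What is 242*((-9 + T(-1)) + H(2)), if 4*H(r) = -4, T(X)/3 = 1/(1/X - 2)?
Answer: -2662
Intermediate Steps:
T(X) = 3/(-2 + 1/X) (T(X) = 3/(1/X - 2) = 3/(-2 + 1/X))
H(r) = -1 (H(r) = (¼)*(-4) = -1)
242*((-9 + T(-1)) + H(2)) = 242*((-9 - 3*(-1)/(-1 + 2*(-1))) - 1) = 242*((-9 - 3*(-1)/(-1 - 2)) - 1) = 242*((-9 - 3*(-1)/(-3)) - 1) = 242*((-9 - 3*(-1)*(-⅓)) - 1) = 242*((-9 - 1) - 1) = 242*(-10 - 1) = 242*(-11) = -2662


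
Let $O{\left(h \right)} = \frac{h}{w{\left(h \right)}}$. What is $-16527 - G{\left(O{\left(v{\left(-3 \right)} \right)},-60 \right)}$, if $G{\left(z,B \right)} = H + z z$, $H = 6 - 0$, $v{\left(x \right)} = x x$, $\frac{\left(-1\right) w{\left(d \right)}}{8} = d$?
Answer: $- \frac{1058113}{64} \approx -16533.0$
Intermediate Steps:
$w{\left(d \right)} = - 8 d$
$v{\left(x \right)} = x^{2}$
$H = 6$ ($H = 6 + 0 = 6$)
$O{\left(h \right)} = - \frac{1}{8}$ ($O{\left(h \right)} = \frac{h}{\left(-8\right) h} = h \left(- \frac{1}{8 h}\right) = - \frac{1}{8}$)
$G{\left(z,B \right)} = 6 + z^{2}$ ($G{\left(z,B \right)} = 6 + z z = 6 + z^{2}$)
$-16527 - G{\left(O{\left(v{\left(-3 \right)} \right)},-60 \right)} = -16527 - \left(6 + \left(- \frac{1}{8}\right)^{2}\right) = -16527 - \left(6 + \frac{1}{64}\right) = -16527 - \frac{385}{64} = - \frac{1058113}{64}$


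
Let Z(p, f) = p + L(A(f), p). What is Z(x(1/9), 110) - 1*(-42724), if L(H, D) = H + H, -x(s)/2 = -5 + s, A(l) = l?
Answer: 386584/9 ≈ 42954.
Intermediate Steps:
x(s) = 10 - 2*s (x(s) = -2*(-5 + s) = 10 - 2*s)
L(H, D) = 2*H
Z(p, f) = p + 2*f
Z(x(1/9), 110) - 1*(-42724) = ((10 - 2/9) + 2*110) - 1*(-42724) = ((10 - 2*⅑) + 220) + 42724 = ((10 - 2/9) + 220) + 42724 = (88/9 + 220) + 42724 = 2068/9 + 42724 = 386584/9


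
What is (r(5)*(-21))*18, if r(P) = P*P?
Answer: -9450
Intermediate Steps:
r(P) = P²
(r(5)*(-21))*18 = (5²*(-21))*18 = (25*(-21))*18 = -525*18 = -9450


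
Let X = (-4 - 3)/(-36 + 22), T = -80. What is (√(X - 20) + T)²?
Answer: (160 - I*√78)²/4 ≈ 6380.5 - 706.54*I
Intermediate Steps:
X = ½ (X = -7/(-14) = -7*(-1/14) = ½ ≈ 0.50000)
(√(X - 20) + T)² = (√(½ - 20) - 80)² = (√(-39/2) - 80)² = (I*√78/2 - 80)² = (-80 + I*√78/2)²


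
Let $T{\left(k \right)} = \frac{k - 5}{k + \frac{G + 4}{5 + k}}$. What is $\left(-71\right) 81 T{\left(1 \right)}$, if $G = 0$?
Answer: $\frac{69012}{5} \approx 13802.0$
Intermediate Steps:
$T{\left(k \right)} = \frac{-5 + k}{k + \frac{4}{5 + k}}$ ($T{\left(k \right)} = \frac{k - 5}{k + \frac{0 + 4}{5 + k}} = \frac{-5 + k}{k + \frac{4}{5 + k}}$)
$\left(-71\right) 81 T{\left(1 \right)} = \left(-71\right) 81 \frac{-25 + 1^{2}}{4 + 1^{2} + 5 \cdot 1} = - 5751 \frac{-25 + 1}{4 + 1 + 5} = - 5751 \cdot \frac{1}{10} \left(-24\right) = \left(-5751\right) \left(- \frac{12}{5}\right) = \frac{69012}{5}$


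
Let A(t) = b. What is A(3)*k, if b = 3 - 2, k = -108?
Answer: -108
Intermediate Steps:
b = 1
A(t) = 1
A(3)*k = 1*(-108) = -108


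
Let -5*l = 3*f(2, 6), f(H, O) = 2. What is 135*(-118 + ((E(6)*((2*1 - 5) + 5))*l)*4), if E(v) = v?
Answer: -23706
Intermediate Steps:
l = -6/5 (l = -3*2/5 = -⅕*6 = -6/5 ≈ -1.2000)
135*(-118 + ((E(6)*((2*1 - 5) + 5))*l)*4) = 135*(-118 + ((6*((2*1 - 5) + 5))*(-6/5))*4) = 135*(-118 + ((6*((2 - 5) + 5))*(-6/5))*4) = 135*(-118 + ((6*(-3 + 5))*(-6/5))*4) = 135*(-118 + ((6*2)*(-6/5))*4) = 135*(-118 + (12*(-6/5))*4) = 135*(-118 - 72/5*4) = 135*(-118 - 288/5) = 135*(-878/5) = -23706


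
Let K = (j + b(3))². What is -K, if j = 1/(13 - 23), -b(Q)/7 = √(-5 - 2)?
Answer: 34299/100 - 7*I*√7/5 ≈ 342.99 - 3.7041*I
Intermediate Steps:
b(Q) = -7*I*√7 (b(Q) = -7*√(-5 - 2) = -7*I*√7)
j = -⅒ (j = 1/(-10) = -⅒ ≈ -0.10000)
K = (-⅒ - 7*I*√7)² ≈ -342.99 + 3.704*I
-K = -(-34299/100 + 7*I*√7/5) = 34299/100 - 7*I*√7/5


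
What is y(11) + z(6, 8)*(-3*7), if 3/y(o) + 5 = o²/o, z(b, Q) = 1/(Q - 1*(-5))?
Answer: -29/26 ≈ -1.1154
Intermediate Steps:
z(b, Q) = 1/(5 + Q) (z(b, Q) = 1/(Q + 5) = 1/(5 + Q))
y(o) = 3/(-5 + o) (y(o) = 3/(-5 + o²/o) = 3/(-5 + o))
y(11) + z(6, 8)*(-3*7) = 3/(-5 + 11) + (-3*7)/(5 + 8) = 3/6 - 21/13 = 3*(⅙) + (1/13)*(-21) = ½ - 21/13 = -29/26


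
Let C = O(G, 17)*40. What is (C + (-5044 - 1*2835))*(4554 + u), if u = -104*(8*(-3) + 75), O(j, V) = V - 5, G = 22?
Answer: 5549250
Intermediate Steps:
O(j, V) = -5 + V
C = 480 (C = (-5 + 17)*40 = 12*40 = 480)
u = -5304 (u = -104*(-24 + 75) = -104*51 = -5304)
(C + (-5044 - 1*2835))*(4554 + u) = (480 + (-5044 - 1*2835))*(4554 - 5304) = (480 + (-5044 - 2835))*(-750) = (480 - 7879)*(-750) = -7399*(-750) = 5549250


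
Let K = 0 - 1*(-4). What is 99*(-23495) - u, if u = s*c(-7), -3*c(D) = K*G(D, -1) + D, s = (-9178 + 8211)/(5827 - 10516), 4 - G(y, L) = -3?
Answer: -10906630676/4689 ≈ -2.3260e+6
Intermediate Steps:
G(y, L) = 7 (G(y, L) = 4 - 1*(-3) = 4 + 3 = 7)
K = 4 (K = 0 + 4 = 4)
s = 967/4689 (s = -967/(-4689) = -967*(-1/4689) = 967/4689 ≈ 0.20623)
c(D) = -28/3 - D/3 (c(D) = -(4*7 + D)/3 = -(28 + D)/3 = -28/3 - D/3)
u = -6769/4689 (u = 967*(-28/3 - 1/3*(-7))/4689 = 967*(-28/3 + 7/3)/4689 = (967/4689)*(-7) = -6769/4689 ≈ -1.4436)
99*(-23495) - u = 99*(-23495) - 1*(-6769/4689) = -2326005 + 6769/4689 = -10906630676/4689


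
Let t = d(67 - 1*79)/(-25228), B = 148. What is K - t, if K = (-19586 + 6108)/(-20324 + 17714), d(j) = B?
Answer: 42551158/8230635 ≈ 5.1699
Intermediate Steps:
d(j) = 148
t = -37/6307 (t = 148/(-25228) = 148*(-1/25228) = -37/6307 ≈ -0.0058665)
K = 6739/1305 (K = -13478/(-2610) = -13478*(-1/2610) = 6739/1305 ≈ 5.1640)
K - t = 6739/1305 - 1*(-37/6307) = 6739/1305 + 37/6307 = 42551158/8230635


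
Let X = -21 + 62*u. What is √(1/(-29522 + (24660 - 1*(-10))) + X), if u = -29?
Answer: I*√10705682057/2426 ≈ 42.65*I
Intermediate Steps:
X = -1819 (X = -21 + 62*(-29) = -21 - 1798 = -1819)
√(1/(-29522 + (24660 - 1*(-10))) + X) = √(1/(-29522 + (24660 - 1*(-10))) - 1819) = √(1/(-29522 + (24660 + 10)) - 1819) = √(1/(-29522 + 24670) - 1819) = √(1/(-4852) - 1819) = √(-1/4852 - 1819) = √(-8825789/4852) = I*√10705682057/2426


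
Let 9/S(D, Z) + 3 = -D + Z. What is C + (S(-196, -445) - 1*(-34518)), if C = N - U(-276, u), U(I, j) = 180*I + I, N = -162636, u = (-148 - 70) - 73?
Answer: -2188537/28 ≈ -78162.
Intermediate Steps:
S(D, Z) = 9/(-3 + Z - D) (S(D, Z) = 9/(-3 + (-D + Z)) = 9/(-3 + (Z - D)) = 9/(-3 + Z - D))
u = -291 (u = -218 - 73 = -291)
U(I, j) = 181*I
C = -112680 (C = -162636 - 181*(-276) = -162636 - 1*(-49956) = -162636 + 49956 = -112680)
C + (S(-196, -445) - 1*(-34518)) = -112680 + (-9/(3 - 196 - 1*(-445)) - 1*(-34518)) = -112680 + (-9/(3 - 196 + 445) + 34518) = -112680 + (-9/252 + 34518) = -112680 + (-9*1/252 + 34518) = -112680 + (-1/28 + 34518) = -112680 + 966503/28 = -2188537/28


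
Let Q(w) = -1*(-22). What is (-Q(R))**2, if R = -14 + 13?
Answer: 484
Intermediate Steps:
R = -1
Q(w) = 22
(-Q(R))**2 = (-1*22)**2 = (-22)**2 = 484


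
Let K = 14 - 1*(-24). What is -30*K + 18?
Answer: -1122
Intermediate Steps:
K = 38 (K = 14 + 24 = 38)
-30*K + 18 = -30*38 + 18 = -1140 + 18 = -1122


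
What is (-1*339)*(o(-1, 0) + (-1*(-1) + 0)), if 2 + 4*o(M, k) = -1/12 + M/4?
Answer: -565/4 ≈ -141.25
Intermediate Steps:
o(M, k) = -25/48 + M/16 (o(M, k) = -½ + (-1/12 + M/4)/4 = -½ + (-1/48 + M/16) = -25/48 + M/16)
(-1*339)*(o(-1, 0) + (-1*(-1) + 0)) = (-1*339)*((-25/48 + (1/16)*(-1)) + (-1*(-1) + 0)) = -339*((-25/48 - 1/16) + (1 + 0)) = -339*(-7/12 + 1) = -339*5/12 = -565/4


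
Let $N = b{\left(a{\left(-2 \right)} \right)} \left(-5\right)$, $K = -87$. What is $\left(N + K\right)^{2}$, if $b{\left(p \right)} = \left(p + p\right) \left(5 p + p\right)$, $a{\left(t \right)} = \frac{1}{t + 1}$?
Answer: $21609$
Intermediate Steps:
$a{\left(t \right)} = \frac{1}{1 + t}$
$b{\left(p \right)} = 12 p^{2}$ ($b{\left(p \right)} = 2 p 6 p = 12 p^{2}$)
$N = -60$ ($N = 12 \left(\frac{1}{1 - 2}\right)^{2} \left(-5\right) = 12 \left(\frac{1}{-1}\right)^{2} \left(-5\right) = 12 \left(-1\right)^{2} \left(-5\right) = 12 \cdot 1 \left(-5\right) = 12 \left(-5\right) = -60$)
$\left(N + K\right)^{2} = \left(-60 - 87\right)^{2} = \left(-147\right)^{2} = 21609$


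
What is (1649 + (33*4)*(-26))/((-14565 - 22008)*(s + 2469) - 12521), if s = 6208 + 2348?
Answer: 1783/403229846 ≈ 4.4218e-6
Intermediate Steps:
s = 8556
(1649 + (33*4)*(-26))/((-14565 - 22008)*(s + 2469) - 12521) = (1649 + (33*4)*(-26))/((-14565 - 22008)*(8556 + 2469) - 12521) = (1649 + 132*(-26))/(-36573*11025 - 12521) = (1649 - 3432)/(-403217325 - 12521) = -1783/(-403229846) = -1783*(-1/403229846) = 1783/403229846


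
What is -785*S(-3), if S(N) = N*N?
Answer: -7065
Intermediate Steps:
S(N) = N²
-785*S(-3) = -785*(-3)² = -785*9 = -7065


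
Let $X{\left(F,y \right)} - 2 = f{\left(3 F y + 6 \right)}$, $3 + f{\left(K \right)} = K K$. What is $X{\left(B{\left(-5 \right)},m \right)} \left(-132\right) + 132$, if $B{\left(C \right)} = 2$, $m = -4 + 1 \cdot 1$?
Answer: $-18744$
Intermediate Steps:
$m = -3$ ($m = -4 + 1 = -3$)
$f{\left(K \right)} = -3 + K^{2}$ ($f{\left(K \right)} = -3 + K K = -3 + K^{2}$)
$X{\left(F,y \right)} = -1 + \left(6 + 3 F y\right)^{2}$ ($X{\left(F,y \right)} = 2 + \left(-3 + \left(3 F y + 6\right)^{2}\right) = 2 + \left(-3 + \left(6 + 3 F y\right)^{2}\right) = -1 + \left(6 + 3 F y\right)^{2}$)
$X{\left(B{\left(-5 \right)},m \right)} \left(-132\right) + 132 = \left(-1 + 9 \left(2 + 2 \left(-3\right)\right)^{2}\right) \left(-132\right) + 132 = \left(-1 + 9 \left(2 - 6\right)^{2}\right) \left(-132\right) + 132 = \left(-1 + 9 \left(-4\right)^{2}\right) \left(-132\right) + 132 = \left(-1 + 9 \cdot 16\right) \left(-132\right) + 132 = \left(-1 + 144\right) \left(-132\right) + 132 = 143 \left(-132\right) + 132 = -18876 + 132 = -18744$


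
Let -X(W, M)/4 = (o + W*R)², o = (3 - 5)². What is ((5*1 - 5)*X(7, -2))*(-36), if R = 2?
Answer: 0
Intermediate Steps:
o = 4 (o = (-2)² = 4)
X(W, M) = -4*(4 + 2*W)² (X(W, M) = -4*(4 + W*2)² = -4*(4 + 2*W)²)
((5*1 - 5)*X(7, -2))*(-36) = ((5*1 - 5)*(-16*(2 + 7)²))*(-36) = ((5 - 5)*(-16*9²))*(-36) = (0*(-16*81))*(-36) = (0*(-1296))*(-36) = 0*(-36) = 0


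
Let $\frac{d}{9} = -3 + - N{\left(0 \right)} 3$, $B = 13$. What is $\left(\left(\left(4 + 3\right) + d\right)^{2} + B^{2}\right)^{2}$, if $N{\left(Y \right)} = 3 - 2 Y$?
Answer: $107536900$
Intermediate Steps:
$d = -108$ ($d = 9 \left(-3 + - (3 - 0) 3\right) = 9 \left(-3 + - (3 + 0) 3\right) = 9 \left(-3 + \left(-1\right) 3 \cdot 3\right) = 9 \left(-3 - 9\right) = 9 \left(-12\right) = -108$)
$\left(\left(\left(4 + 3\right) + d\right)^{2} + B^{2}\right)^{2} = \left(\left(\left(4 + 3\right) - 108\right)^{2} + 13^{2}\right)^{2} = \left(\left(7 - 108\right)^{2} + 169\right)^{2} = \left(\left(-101\right)^{2} + 169\right)^{2} = \left(10201 + 169\right)^{2} = 10370^{2} = 107536900$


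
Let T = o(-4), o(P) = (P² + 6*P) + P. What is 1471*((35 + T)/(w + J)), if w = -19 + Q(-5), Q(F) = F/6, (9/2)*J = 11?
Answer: -608994/313 ≈ -1945.7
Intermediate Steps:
J = 22/9 (J = (2/9)*11 = 22/9 ≈ 2.4444)
Q(F) = F/6 (Q(F) = F*(⅙) = F/6)
o(P) = P² + 7*P
T = -12 (T = -4*(7 - 4) = -4*3 = -12)
w = -119/6 (w = -19 + (⅙)*(-5) = -19 - ⅚ = -119/6 ≈ -19.833)
1471*((35 + T)/(w + J)) = 1471*((35 - 12)/(-119/6 + 22/9)) = 1471*(23/(-313/18)) = 1471*(23*(-18/313)) = 1471*(-414/313) = -608994/313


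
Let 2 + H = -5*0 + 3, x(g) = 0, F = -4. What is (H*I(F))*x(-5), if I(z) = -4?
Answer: 0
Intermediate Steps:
H = 1 (H = -2 + (-5*0 + 3) = -2 + (0 + 3) = -2 + 3 = 1)
(H*I(F))*x(-5) = (1*(-4))*0 = -4*0 = 0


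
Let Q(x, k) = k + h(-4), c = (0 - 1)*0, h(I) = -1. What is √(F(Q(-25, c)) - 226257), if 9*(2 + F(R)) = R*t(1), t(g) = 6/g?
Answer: I*√2036337/3 ≈ 475.67*I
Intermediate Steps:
c = 0 (c = -1*0 = 0)
Q(x, k) = -1 + k (Q(x, k) = k - 1 = -1 + k)
F(R) = -2 + 2*R/3 (F(R) = -2 + (R*(6/1))/9 = -2 + (R*(6*1))/9 = -2 + (R*6)/9 = -2 + (6*R)/9 = -2 + 2*R/3)
√(F(Q(-25, c)) - 226257) = √((-2 + 2*(-1 + 0)/3) - 226257) = √((-2 + (⅔)*(-1)) - 226257) = √((-2 - ⅔) - 226257) = √(-8/3 - 226257) = √(-678779/3) = I*√2036337/3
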